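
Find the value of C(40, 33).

C(40,33) = C(40,7) by symmetry.
C(40,7) = (40·39·38·37·36·35·34) / 7! = 93963542400 / 5040 = 18643560.

18643560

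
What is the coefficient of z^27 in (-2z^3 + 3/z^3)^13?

-1437696

General term: C(13,j)·(-2z^3)^j·(3/z^3)^(13-j), with z-exponent 3j − 3(13−j) = 6j − 39.
Set 6j − 39 = 27: j = 11.
C(13,11) = 78; (-2)^11 = -2048; 3^2 = 9.
Coefficient = 78 · (-2048) · 9 = -1437696.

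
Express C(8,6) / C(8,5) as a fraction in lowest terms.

C(n,k+1)/C(n,k) = (n−k)/(k+1) = (8−5)/(5+1) = 3/6 = 1/2.

1/2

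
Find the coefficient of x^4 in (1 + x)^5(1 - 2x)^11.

Coefficient of x^4 = Σ_{j} C(5,j)·1^j·C(11,4-j)·(-2)^(4-j) for j from 0 to 4.
= 5280 + (-6600) + 2200 + (-220) + 5 = 665.

665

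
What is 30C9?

C(30,9) = (30·29·28·27·26·25·24·23·22) / 9! = 5191778592000 / 362880 = 14307150.

14307150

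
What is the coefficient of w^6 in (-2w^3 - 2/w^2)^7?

General term: C(7,j)·(-2w^3)^j·(-2/w^2)^(7-j), with w-exponent 3j − 2(7−j) = 5j − 14.
Set 5j − 14 = 6: j = 4.
C(7,4) = 35; (-2)^4 = 16; (-2)^3 = -8.
Coefficient = 35 · 16 · (-8) = -4480.

-4480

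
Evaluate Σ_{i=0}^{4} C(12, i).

794

1 + 12 + 66 + 220 + 495 = 794.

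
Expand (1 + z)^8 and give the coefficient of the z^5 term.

56

The general term is C(8,j)·(1)^j·(z)^(8-j); the z^5 term has j = 3.
C(8,3) = 56.
Coefficient = C(8,3) = 56.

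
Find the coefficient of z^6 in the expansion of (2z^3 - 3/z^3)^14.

General term: C(14,j)·(2z^3)^j·(-3/z^3)^(14-j), with z-exponent 3j − 3(14−j) = 6j − 42.
Set 6j − 42 = 6: j = 8.
C(14,8) = 3003; 2^8 = 256; (-3)^6 = 729.
Coefficient = 3003 · 256 · 729 = 560431872.

560431872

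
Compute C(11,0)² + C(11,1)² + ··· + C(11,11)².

Σ C(11,r)² is the coefficient of x^11 in (1+x)^11(1+x)^11 = (1+x)^22, i.e. C(22,11) = 705432.

705432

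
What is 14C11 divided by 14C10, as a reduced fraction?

C(n,k+1)/C(n,k) = (n−k)/(k+1) = (14−10)/(10+1) = 4/11.

4/11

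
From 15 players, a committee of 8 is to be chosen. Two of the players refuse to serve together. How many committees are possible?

4719

All 8-subsets: C(15,8) = 6435. Those containing both fixed elements: C(13,6) = 1716.
6435 − 1716 = 4719.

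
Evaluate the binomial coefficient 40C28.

C(40,28) = C(40,12) by symmetry.
C(40,12) = (40·39·38·37·36·35·34·33·32·31·30·29) / 12! = 2676111755885568000 / 479001600 = 5586853480.

5586853480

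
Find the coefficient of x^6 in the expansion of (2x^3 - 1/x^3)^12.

-101376

General term: C(12,j)·(2x^3)^j·(-1/x^3)^(12-j), with x-exponent 3j − 3(12−j) = 6j − 36.
Set 6j − 36 = 6: j = 7.
C(12,7) = 792; 2^7 = 128; (-1)^5 = -1.
Coefficient = 792 · 128 · (-1) = -101376.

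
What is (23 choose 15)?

490314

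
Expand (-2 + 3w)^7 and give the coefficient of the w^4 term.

-22680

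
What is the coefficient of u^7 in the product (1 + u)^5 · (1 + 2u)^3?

Coefficient of u^7 = Σ_{j} C(5,j)·1^j·C(3,7-j)·2^(7-j) for j from 4 to 5.
= 40 + 12 = 52.

52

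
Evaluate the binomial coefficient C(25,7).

480700

C(25,7) = (25·24·23·22·21·20·19) / 7! = 2422728000 / 5040 = 480700.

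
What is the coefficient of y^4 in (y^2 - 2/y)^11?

29568

General term: C(11,j)·(y^2)^j·(-2/y)^(11-j), with y-exponent 2j − 1(11−j) = 3j − 11.
Set 3j − 11 = 4: j = 5.
C(11,5) = 462; 1^5 = 1; (-2)^6 = 64.
Coefficient = 462 · 1 · 64 = 29568.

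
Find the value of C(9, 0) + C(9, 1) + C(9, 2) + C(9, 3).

1 + 9 + 36 + 84 = 130.

130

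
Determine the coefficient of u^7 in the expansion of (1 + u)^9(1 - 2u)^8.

Coefficient of u^7 = Σ_{j} C(9,j)·1^j·C(8,7-j)·(-2)^(7-j) for j from 0 to 7.
= (-1024) + 16128 + (-64512) + 94080 + (-56448) + 14112 + (-1344) + 36 = 1028.

1028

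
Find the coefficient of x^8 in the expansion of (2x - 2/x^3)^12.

General term: C(12,j)·(2x)^j·(-2/x^3)^(12-j), with x-exponent 1j − 3(12−j) = 4j − 36.
Set 4j − 36 = 8: j = 11.
C(12,11) = 12; 2^11 = 2048; (-2)^1 = -2.
Coefficient = 12 · 2048 · (-2) = -49152.

-49152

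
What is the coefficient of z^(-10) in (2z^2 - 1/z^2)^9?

-144

General term: C(9,j)·(2z^2)^j·(-1/z^2)^(9-j), with z-exponent 2j − 2(9−j) = 4j − 18.
Set 4j − 18 = -10: j = 2.
C(9,2) = 36; 2^2 = 4; (-1)^7 = -1.
Coefficient = 36 · 4 · (-1) = -144.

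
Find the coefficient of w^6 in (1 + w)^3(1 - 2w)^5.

64

Coefficient of w^6 = Σ_{j} C(3,j)·1^j·C(5,6-j)·(-2)^(6-j) for j from 1 to 3.
= (-96) + 240 + (-80) = 64.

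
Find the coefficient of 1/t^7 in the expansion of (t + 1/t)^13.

286

General term: C(13,j)·(t)^j·(1/t)^(13-j), with t-exponent 1j − 1(13−j) = 2j − 13.
Set 2j − 13 = -7: j = 3.
C(13,3) = 286; 1^3 = 1; 1^10 = 1.
Coefficient = 286 · 1 · 1 = 286.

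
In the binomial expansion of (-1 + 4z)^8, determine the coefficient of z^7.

The general term is C(8,j)·(-1)^j·(4z)^(8-j); the z^7 term has j = 1.
C(8,1) = 8.
Coefficient = C(8,1) · (-1)^1 · 4^7 = 8 · (-1) · 16384 = -131072.

-131072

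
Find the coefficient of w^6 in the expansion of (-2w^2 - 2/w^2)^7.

-2688

General term: C(7,j)·(-2w^2)^j·(-2/w^2)^(7-j), with w-exponent 2j − 2(7−j) = 4j − 14.
Set 4j − 14 = 6: j = 5.
C(7,5) = 21; (-2)^5 = -32; (-2)^2 = 4.
Coefficient = 21 · (-32) · 4 = -2688.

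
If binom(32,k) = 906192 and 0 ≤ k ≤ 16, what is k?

6

C(32,k) increases on 0 ≤ k ≤ 16. C(32,5) = 201376 and C(32,6) = 906192, so k = 6.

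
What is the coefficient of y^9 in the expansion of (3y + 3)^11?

9743085

The general term is C(11,j)·(3y)^j·(3)^(11-j); the y^9 term has j = 9.
C(11,9) = 55.
Coefficient = C(11,9) · 3^9 · 3^2 = 55 · 19683 · 9 = 9743085.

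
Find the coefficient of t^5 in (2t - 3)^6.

-576

The general term is C(6,j)·(2t)^j·(-3)^(6-j); the t^5 term has j = 5.
C(6,5) = 6.
Coefficient = C(6,5) · 2^5 · (-3)^1 = 6 · 32 · (-3) = -576.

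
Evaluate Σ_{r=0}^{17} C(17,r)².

Σ C(17,r)² is the coefficient of x^17 in (1+x)^17(1+x)^17 = (1+x)^34, i.e. C(34,17) = 2333606220.

2333606220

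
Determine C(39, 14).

15084504396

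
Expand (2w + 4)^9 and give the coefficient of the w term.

1179648

The general term is C(9,j)·(2w)^j·(4)^(9-j); the w^1 term has j = 1.
C(9,1) = 9.
Coefficient = C(9,1) · 2^1 · 4^8 = 9 · 2 · 65536 = 1179648.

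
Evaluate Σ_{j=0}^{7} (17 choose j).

41226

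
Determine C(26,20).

230230

C(26,20) = C(26,6) by symmetry.
C(26,6) = (26·25·24·23·22·21) / 6! = 165765600 / 720 = 230230.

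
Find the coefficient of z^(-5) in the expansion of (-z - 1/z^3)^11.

-330

General term: C(11,j)·(-z)^j·(-1/z^3)^(11-j), with z-exponent 1j − 3(11−j) = 4j − 33.
Set 4j − 33 = -5: j = 7.
C(11,7) = 330; (-1)^7 = -1; (-1)^4 = 1.
Coefficient = 330 · (-1) · 1 = -330.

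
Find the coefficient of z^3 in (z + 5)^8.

The general term is C(8,j)·(z)^j·(5)^(8-j); the z^3 term has j = 3.
C(8,3) = 56.
Coefficient = C(8,3) · 5^5 = 56 · 3125 = 175000.

175000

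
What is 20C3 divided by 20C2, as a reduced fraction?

6

C(n,k+1)/C(n,k) = (n−k)/(k+1) = (20−2)/(2+1) = 18/3 = 6.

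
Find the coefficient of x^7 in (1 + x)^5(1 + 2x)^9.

95472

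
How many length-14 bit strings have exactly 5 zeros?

Choose the 5 positions: C(14,5) = 2002.

2002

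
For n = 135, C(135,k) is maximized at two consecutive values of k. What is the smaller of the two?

For odd n = 135, C(135,k) peaks at k = (n−1)/2 and (n+1)/2; the smaller is 67.

67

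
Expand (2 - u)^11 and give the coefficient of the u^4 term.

42240

The general term is C(11,j)·(2)^j·(-u)^(11-j); the u^4 term has j = 7.
C(11,7) = 330.
Coefficient = C(11,7) · 2^7 = 330 · 128 = 42240.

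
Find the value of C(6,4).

C(6,4) = C(6,2) by symmetry.
C(6,2) = (6·5) / 2! = 30 / 2 = 15.

15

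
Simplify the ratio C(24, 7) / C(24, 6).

C(n,k+1)/C(n,k) = (n−k)/(k+1) = (24−6)/(6+1) = 18/7.

18/7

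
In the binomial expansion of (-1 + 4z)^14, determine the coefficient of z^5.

-2050048

The general term is C(14,j)·(-1)^j·(4z)^(14-j); the z^5 term has j = 9.
C(14,9) = 2002.
Coefficient = C(14,9) · (-1)^9 · 4^5 = 2002 · (-1) · 1024 = -2050048.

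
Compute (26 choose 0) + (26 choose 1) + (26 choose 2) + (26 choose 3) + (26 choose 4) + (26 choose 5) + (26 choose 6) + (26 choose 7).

1 + 26 + 325 + 2600 + 14950 + 65780 + 230230 + 657800 = 971712.

971712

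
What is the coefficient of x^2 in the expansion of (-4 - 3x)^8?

1032192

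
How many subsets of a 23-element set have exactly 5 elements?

33649

Choose the 5 positions: C(23,5) = 33649.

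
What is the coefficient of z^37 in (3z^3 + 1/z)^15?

167403915

General term: C(15,j)·(3z^3)^j·(1/z)^(15-j), with z-exponent 3j − 1(15−j) = 4j − 15.
Set 4j − 15 = 37: j = 13.
C(15,13) = 105; 3^13 = 1594323; 1^2 = 1.
Coefficient = 105 · 1594323 · 1 = 167403915.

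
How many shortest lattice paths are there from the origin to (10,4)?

1001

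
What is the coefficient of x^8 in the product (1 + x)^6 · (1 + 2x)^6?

Coefficient of x^8 = Σ_{j} C(6,j)·1^j·C(6,8-j)·2^(8-j) for j from 2 to 6.
= 960 + 3840 + 3600 + 960 + 60 = 9420.

9420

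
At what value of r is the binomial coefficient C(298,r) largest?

149

C(298,r) is maximized at r = 298/2 = 149.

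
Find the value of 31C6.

C(31,6) = (31·30·29·28·27·26) / 6! = 530122320 / 720 = 736281.

736281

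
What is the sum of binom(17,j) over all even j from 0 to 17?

65536

Half of (1+1)^17 + (1−1)^17 gives the even-index sum: 2^16 = 65536.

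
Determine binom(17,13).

2380

C(17,13) = C(17,4) by symmetry.
C(17,4) = (17·16·15·14) / 4! = 57120 / 24 = 2380.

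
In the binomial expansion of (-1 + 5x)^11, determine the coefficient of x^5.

The general term is C(11,j)·(-1)^j·(5x)^(11-j); the x^5 term has j = 6.
C(11,6) = 462.
Coefficient = C(11,6) · 5^5 = 462 · 3125 = 1443750.

1443750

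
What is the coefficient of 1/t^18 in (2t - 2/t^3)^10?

-122880

General term: C(10,j)·(2t)^j·(-2/t^3)^(10-j), with t-exponent 1j − 3(10−j) = 4j − 30.
Set 4j − 30 = -18: j = 3.
C(10,3) = 120; 2^3 = 8; (-2)^7 = -128.
Coefficient = 120 · 8 · (-128) = -122880.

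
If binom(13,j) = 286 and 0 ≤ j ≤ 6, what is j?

C(13,j) increases on 0 ≤ j ≤ 6. C(13,2) = 78 and C(13,3) = 286, so j = 3.

3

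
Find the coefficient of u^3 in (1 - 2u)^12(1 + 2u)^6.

Coefficient of u^3 = Σ_{j} C(12,j)·(-2)^j·C(6,3-j)·2^(3-j) for j from 0 to 3.
= 160 + (-1440) + 3168 + (-1760) = 128.

128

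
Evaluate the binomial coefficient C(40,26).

23206929840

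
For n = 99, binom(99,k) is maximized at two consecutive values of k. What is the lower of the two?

For odd n = 99, C(99,k) peaks at k = (n−1)/2 and (n+1)/2; the lower is 49.

49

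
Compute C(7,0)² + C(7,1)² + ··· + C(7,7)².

By Vandermonde's identity, Σ C(7,k)² = C(14,7) = 3432.

3432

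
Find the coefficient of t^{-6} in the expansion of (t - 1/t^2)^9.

-126

General term: C(9,j)·(t)^j·(-1/t^2)^(9-j), with t-exponent 1j − 2(9−j) = 3j − 18.
Set 3j − 18 = -6: j = 4.
C(9,4) = 126; 1^4 = 1; (-1)^5 = -1.
Coefficient = 126 · 1 · (-1) = -126.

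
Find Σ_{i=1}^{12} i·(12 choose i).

Differentiating (1+x)^12 and setting x=1: Σ i·C(12,i) = 12·2^11 = 24576.

24576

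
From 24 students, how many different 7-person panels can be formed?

346104

This is C(24,7) = 346104.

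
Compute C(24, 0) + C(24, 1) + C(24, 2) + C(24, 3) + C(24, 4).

12951

1 + 24 + 276 + 2024 + 10626 = 12951.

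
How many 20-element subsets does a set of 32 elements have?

225792840

C(32,20) = C(32,12) by symmetry.
C(32,12) = (32·31·30·29·28·27·26·25·24·23·22·21) / 12! = 108155131628544000 / 479001600 = 225792840.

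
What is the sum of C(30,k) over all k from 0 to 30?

The entries of row 30 sum to 2^30 = 1073741824.

1073741824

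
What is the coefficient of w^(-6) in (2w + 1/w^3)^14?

General term: C(14,j)·(2w)^j·(1/w^3)^(14-j), with w-exponent 1j − 3(14−j) = 4j − 42.
Set 4j − 42 = -6: j = 9.
C(14,9) = 2002; 2^9 = 512; 1^5 = 1.
Coefficient = 2002 · 512 · 1 = 1025024.

1025024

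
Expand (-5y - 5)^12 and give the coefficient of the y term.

The general term is C(12,j)·(-5y)^j·(-5)^(12-j); the y^1 term has j = 1.
C(12,1) = 12.
Coefficient = C(12,1) · (-5)^1 · (-5)^11 = 12 · (-5) · (-48828125) = 2929687500.

2929687500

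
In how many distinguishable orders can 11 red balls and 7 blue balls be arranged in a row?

31824

Choose positions for the red balls: C(18,11) = 31824.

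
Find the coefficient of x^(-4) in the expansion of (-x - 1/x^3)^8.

56

General term: C(8,j)·(-x)^j·(-1/x^3)^(8-j), with x-exponent 1j − 3(8−j) = 4j − 24.
Set 4j − 24 = -4: j = 5.
C(8,5) = 56; (-1)^5 = -1; (-1)^3 = -1.
Coefficient = 56 · (-1) · (-1) = 56.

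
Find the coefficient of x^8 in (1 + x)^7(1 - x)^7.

35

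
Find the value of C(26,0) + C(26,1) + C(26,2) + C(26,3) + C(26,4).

1 + 26 + 325 + 2600 + 14950 = 17902.

17902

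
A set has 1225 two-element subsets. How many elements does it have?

50

n(n−1)/2 = 1225 ⇒ n(n−1) = 2450. Since 50·49 = 2450, n = 50.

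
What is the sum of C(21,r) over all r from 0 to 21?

2097152

Setting x = 1 in (1+x)^21 gives Σ C(21,r) = 2^21 = 2097152.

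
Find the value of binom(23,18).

C(23,18) = C(23,5) by symmetry.
C(23,5) = (23·22·21·20·19) / 5! = 4037880 / 120 = 33649.

33649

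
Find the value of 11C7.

C(11,7) = C(11,4) by symmetry.
C(11,4) = (11·10·9·8) / 4! = 7920 / 24 = 330.

330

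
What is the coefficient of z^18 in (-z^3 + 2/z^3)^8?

-16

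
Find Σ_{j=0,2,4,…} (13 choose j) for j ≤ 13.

4096

Half of (1+1)^13 + (1−1)^13 gives the even-index sum: 2^12 = 4096.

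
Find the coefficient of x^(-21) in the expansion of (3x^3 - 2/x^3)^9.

6912

General term: C(9,j)·(3x^3)^j·(-2/x^3)^(9-j), with x-exponent 3j − 3(9−j) = 6j − 27.
Set 6j − 27 = -21: j = 1.
C(9,1) = 9; 3^1 = 3; (-2)^8 = 256.
Coefficient = 9 · 3 · 256 = 6912.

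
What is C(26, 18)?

C(26,18) = C(26,8) by symmetry.
C(26,8) = (26·25·24·23·22·21·20·19) / 8! = 62990928000 / 40320 = 1562275.

1562275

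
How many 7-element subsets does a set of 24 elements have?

346104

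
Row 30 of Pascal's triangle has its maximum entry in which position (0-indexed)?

C(30,j) is maximized at j = 30/2 = 15.

15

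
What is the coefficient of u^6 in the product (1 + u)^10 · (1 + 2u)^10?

Coefficient of u^6 = Σ_{j} C(10,j)·1^j·C(10,6-j)·2^(6-j) for j from 0 to 6.
= 13440 + 80640 + 151200 + 115200 + 37800 + 5040 + 210 = 403530.

403530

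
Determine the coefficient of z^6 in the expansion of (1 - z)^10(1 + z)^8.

Coefficient of z^6 = Σ_{j} C(10,j)·(-1)^j·C(8,6-j)·1^(6-j) for j from 0 to 6.
= 28 + (-560) + 3150 + (-6720) + 5880 + (-2016) + 210 = -28.

-28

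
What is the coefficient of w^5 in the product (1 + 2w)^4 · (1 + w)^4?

Coefficient of w^5 = Σ_{j} C(4,j)·2^j·C(4,5-j)·1^(5-j) for j from 1 to 4.
= 8 + 96 + 192 + 64 = 360.

360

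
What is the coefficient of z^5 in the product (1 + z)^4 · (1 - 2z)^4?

Coefficient of z^5 = Σ_{j} C(4,j)·1^j·C(4,5-j)·(-2)^(5-j) for j from 1 to 4.
= 64 + (-192) + 96 + (-8) = -40.

-40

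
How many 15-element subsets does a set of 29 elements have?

C(29,15) = C(29,14) by symmetry.
C(29,14) = (29·28·27·26·25·24·23·22·21·20·19·18·17·16) / 14! = 6761440164390912000 / 87178291200 = 77558760.

77558760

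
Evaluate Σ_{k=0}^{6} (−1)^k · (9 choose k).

28

The partial alternating sum Σ_{k=0}^{6} (−1)^k C(9,k) = (−1)^6 C(8,6) = 28.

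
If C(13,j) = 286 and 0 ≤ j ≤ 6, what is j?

3

C(13,j) increases on 0 ≤ j ≤ 6. C(13,2) = 78 and C(13,3) = 286, so j = 3.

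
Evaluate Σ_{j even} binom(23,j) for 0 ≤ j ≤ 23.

Even-j terms of row 23 sum to 2^22 = 4194304.

4194304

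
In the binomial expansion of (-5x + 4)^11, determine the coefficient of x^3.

The general term is C(11,j)·(-5x)^j·(4)^(11-j); the x^3 term has j = 3.
C(11,3) = 165.
Coefficient = C(11,3) · (-5)^3 · 4^8 = 165 · (-125) · 65536 = -1351680000.

-1351680000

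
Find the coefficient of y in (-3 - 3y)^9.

-177147

The general term is C(9,j)·(-3)^j·(-3y)^(9-j); the y^1 term has j = 8.
C(9,8) = 9.
Coefficient = C(9,8) · (-3)^8 · (-3)^1 = 9 · 6561 · (-3) = -177147.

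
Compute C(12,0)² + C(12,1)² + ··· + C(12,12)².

2704156

Σ C(12,j)² is the coefficient of x^12 in (1+x)^12(1+x)^12 = (1+x)^24, i.e. C(24,12) = 2704156.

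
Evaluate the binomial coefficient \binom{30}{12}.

86493225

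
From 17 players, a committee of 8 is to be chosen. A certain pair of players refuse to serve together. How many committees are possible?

19305

All 8-subsets: C(17,8) = 24310. Those containing both fixed elements: C(15,6) = 5005.
24310 − 5005 = 19305.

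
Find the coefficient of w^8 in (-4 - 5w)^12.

49500000000

The general term is C(12,j)·(-4)^j·(-5w)^(12-j); the w^8 term has j = 4.
C(12,4) = 495.
Coefficient = C(12,4) · (-4)^4 · (-5)^8 = 495 · 256 · 390625 = 49500000000.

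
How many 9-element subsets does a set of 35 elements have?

C(35,9) = (35·34·33·32·31·30·29·28·27) / 9! = 25622035084800 / 362880 = 70607460.

70607460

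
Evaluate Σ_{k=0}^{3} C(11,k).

1 + 11 + 55 + 165 = 232.

232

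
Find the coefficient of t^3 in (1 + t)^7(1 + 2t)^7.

Coefficient of t^3 = Σ_{j} C(7,j)·1^j·C(7,3-j)·2^(3-j) for j from 0 to 3.
= 280 + 588 + 294 + 35 = 1197.

1197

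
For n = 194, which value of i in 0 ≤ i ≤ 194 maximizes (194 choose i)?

C(194,i) is maximized at i = 194/2 = 97.

97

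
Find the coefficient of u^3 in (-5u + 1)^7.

-4375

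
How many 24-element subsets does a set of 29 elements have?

118755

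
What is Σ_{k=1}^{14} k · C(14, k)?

114688

Since k·C(14,k) = 14·C(13,k−1), the sum is 14·2^13 = 14·8192 = 114688.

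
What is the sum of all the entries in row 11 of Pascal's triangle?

The entries of row 11 sum to 2^11 = 2048.

2048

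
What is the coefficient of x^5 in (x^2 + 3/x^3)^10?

3240

General term: C(10,j)·(x^2)^j·(3/x^3)^(10-j), with x-exponent 2j − 3(10−j) = 5j − 30.
Set 5j − 30 = 5: j = 7.
C(10,7) = 120; 1^7 = 1; 3^3 = 27.
Coefficient = 120 · 1 · 27 = 3240.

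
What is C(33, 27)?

C(33,27) = C(33,6) by symmetry.
C(33,6) = (33·32·31·30·29·28) / 6! = 797448960 / 720 = 1107568.

1107568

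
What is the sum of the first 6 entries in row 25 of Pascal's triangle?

68406

1 + 25 + 300 + 2300 + 12650 + 53130 = 68406.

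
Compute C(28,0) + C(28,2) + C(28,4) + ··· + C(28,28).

134217728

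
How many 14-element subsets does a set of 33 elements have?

818809200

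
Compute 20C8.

125970

C(20,8) = (20·19·18·17·16·15·14·13) / 8! = 5079110400 / 40320 = 125970.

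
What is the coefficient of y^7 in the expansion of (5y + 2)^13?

8580000000

The general term is C(13,j)·(5y)^j·(2)^(13-j); the y^7 term has j = 7.
C(13,7) = 1716.
Coefficient = C(13,7) · 5^7 · 2^6 = 1716 · 78125 · 64 = 8580000000.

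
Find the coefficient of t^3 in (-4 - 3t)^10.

53084160

The general term is C(10,j)·(-4)^j·(-3t)^(10-j); the t^3 term has j = 7.
C(10,7) = 120.
Coefficient = C(10,7) · (-4)^7 · (-3)^3 = 120 · (-16384) · (-27) = 53084160.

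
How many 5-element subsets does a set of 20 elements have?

15504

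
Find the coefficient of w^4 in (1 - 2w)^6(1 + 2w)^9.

Coefficient of w^4 = Σ_{j} C(6,j)·(-2)^j·C(9,4-j)·2^(4-j) for j from 0 to 4.
= 2016 + (-8064) + 8640 + (-2880) + 240 = -48.

-48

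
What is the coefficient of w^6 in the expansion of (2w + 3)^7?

The general term is C(7,j)·(2w)^j·(3)^(7-j); the w^6 term has j = 6.
C(7,6) = 7.
Coefficient = C(7,6) · 2^6 · 3^1 = 7 · 64 · 3 = 1344.

1344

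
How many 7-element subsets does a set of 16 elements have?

11440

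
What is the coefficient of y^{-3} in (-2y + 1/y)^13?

General term: C(13,j)·(-2y)^j·(1/y)^(13-j), with y-exponent 1j − 1(13−j) = 2j − 13.
Set 2j − 13 = -3: j = 5.
C(13,5) = 1287; (-2)^5 = -32; 1^8 = 1.
Coefficient = 1287 · (-32) · 1 = -41184.

-41184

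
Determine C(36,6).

1947792

C(36,6) = (36·35·34·33·32·31) / 6! = 1402410240 / 720 = 1947792.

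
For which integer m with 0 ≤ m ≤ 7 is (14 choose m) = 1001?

C(14,m) increases on 0 ≤ m ≤ 7. C(14,3) = 364 and C(14,4) = 1001, so m = 4.

4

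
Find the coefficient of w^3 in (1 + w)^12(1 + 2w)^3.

768

Coefficient of w^3 = Σ_{j} C(12,j)·1^j·C(3,3-j)·2^(3-j) for j from 0 to 3.
= 8 + 144 + 396 + 220 = 768.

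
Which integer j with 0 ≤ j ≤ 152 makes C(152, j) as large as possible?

C(152,j) is maximized at j = 152/2 = 76.

76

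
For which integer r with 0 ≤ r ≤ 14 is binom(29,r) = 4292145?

8

C(29,r) increases on 0 ≤ r ≤ 14. C(29,7) = 1560780 and C(29,8) = 4292145, so r = 8.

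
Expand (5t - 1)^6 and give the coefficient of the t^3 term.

-2500

The general term is C(6,j)·(5t)^j·(-1)^(6-j); the t^3 term has j = 3.
C(6,3) = 20.
Coefficient = C(6,3) · 5^3 · (-1)^3 = 20 · 125 · (-1) = -2500.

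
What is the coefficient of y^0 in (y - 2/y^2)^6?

60

General term: C(6,j)·(y)^j·(-2/y^2)^(6-j), with y-exponent 1j − 2(6−j) = 3j − 12.
Set 3j − 12 = 0: j = 4.
C(6,4) = 15; 1^4 = 1; (-2)^2 = 4.
Coefficient = 15 · 1 · 4 = 60.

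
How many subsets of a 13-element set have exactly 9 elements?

715

Choose the 9 positions: C(13,9) = 715.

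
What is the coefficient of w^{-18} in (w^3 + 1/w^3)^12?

General term: C(12,j)·(w^3)^j·(1/w^3)^(12-j), with w-exponent 3j − 3(12−j) = 6j − 36.
Set 6j − 36 = -18: j = 3.
C(12,3) = 220; 1^3 = 1; 1^9 = 1.
Coefficient = 220 · 1 · 1 = 220.

220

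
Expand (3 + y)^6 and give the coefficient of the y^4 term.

The general term is C(6,j)·(3)^j·(y)^(6-j); the y^4 term has j = 2.
C(6,2) = 15.
Coefficient = C(6,2) · 3^2 = 15 · 9 = 135.

135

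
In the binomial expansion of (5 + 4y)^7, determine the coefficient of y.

The general term is C(7,j)·(5)^j·(4y)^(7-j); the y^1 term has j = 6.
C(7,6) = 7.
Coefficient = C(7,6) · 5^6 · 4^1 = 7 · 15625 · 4 = 437500.

437500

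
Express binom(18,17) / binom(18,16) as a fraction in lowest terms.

2/17

C(n,k+1)/C(n,k) = (n−k)/(k+1) = (18−16)/(16+1) = 2/17.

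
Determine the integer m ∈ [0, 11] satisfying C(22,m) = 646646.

C(22,m) increases on 0 ≤ m ≤ 11. C(22,9) = 497420 and C(22,10) = 646646, so m = 10.

10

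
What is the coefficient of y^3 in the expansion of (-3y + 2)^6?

-4320

The general term is C(6,j)·(-3y)^j·(2)^(6-j); the y^3 term has j = 3.
C(6,3) = 20.
Coefficient = C(6,3) · (-3)^3 · 2^3 = 20 · (-27) · 8 = -4320.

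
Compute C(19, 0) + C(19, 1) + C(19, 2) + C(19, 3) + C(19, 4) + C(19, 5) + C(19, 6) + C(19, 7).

94184

1 + 19 + 171 + 969 + 3876 + 11628 + 27132 + 50388 = 94184.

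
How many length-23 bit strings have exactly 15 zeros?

Choose the 15 positions: C(23,15) = 490314.

490314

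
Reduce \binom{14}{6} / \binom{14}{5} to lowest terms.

C(n,k+1)/C(n,k) = (n−k)/(k+1) = (14−5)/(5+1) = 9/6 = 3/2.

3/2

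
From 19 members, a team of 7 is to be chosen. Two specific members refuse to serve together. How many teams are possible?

All 7-subsets: C(19,7) = 50388. Those containing both fixed elements: C(17,5) = 6188.
50388 − 6188 = 44200.

44200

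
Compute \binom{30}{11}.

54627300

C(30,11) = (30·29·28·27·26·25·24·23·22·21·20) / 11! = 2180547008640000 / 39916800 = 54627300.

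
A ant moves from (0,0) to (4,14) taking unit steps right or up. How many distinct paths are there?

Each path is a sequence of 18 steps with 4 rights: C(18,4) = 3060.

3060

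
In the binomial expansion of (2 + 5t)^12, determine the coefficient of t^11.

1171875000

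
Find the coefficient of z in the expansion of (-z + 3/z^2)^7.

-189

General term: C(7,j)·(-z)^j·(3/z^2)^(7-j), with z-exponent 1j − 2(7−j) = 3j − 14.
Set 3j − 14 = 1: j = 5.
C(7,5) = 21; (-1)^5 = -1; 3^2 = 9.
Coefficient = 21 · (-1) · 9 = -189.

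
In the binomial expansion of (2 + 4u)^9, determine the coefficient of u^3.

344064

The general term is C(9,j)·(2)^j·(4u)^(9-j); the u^3 term has j = 6.
C(9,6) = 84.
Coefficient = C(9,6) · 2^6 · 4^3 = 84 · 64 · 64 = 344064.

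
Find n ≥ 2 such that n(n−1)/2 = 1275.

51

n(n−1)/2 = 1275 ⇒ n(n−1) = 2550. Since 51·50 = 2550, n = 51.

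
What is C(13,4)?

715

C(13,4) = (13·12·11·10) / 4! = 17160 / 24 = 715.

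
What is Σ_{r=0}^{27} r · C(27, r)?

1811939328

Differentiating (1+x)^27 and setting x=1: Σ r·C(27,r) = 27·2^26 = 1811939328.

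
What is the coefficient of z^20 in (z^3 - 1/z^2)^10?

45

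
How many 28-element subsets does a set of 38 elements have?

C(38,28) = C(38,10) by symmetry.
C(38,10) = (38·37·36·35·34·33·32·31·30·29) / 10! = 1715456253772800 / 3628800 = 472733756.

472733756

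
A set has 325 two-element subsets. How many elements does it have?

26

n(n−1)/2 = 325 ⇒ n(n−1) = 650. Since 26·25 = 650, n = 26.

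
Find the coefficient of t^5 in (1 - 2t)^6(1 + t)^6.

-126

Coefficient of t^5 = Σ_{j} C(6,j)·(-2)^j·C(6,5-j)·1^(5-j) for j from 0 to 5.
= 6 + (-180) + 1200 + (-2400) + 1440 + (-192) = -126.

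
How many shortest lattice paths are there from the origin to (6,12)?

Each path is a sequence of 18 steps with 6 rights: C(18,6) = 18564.

18564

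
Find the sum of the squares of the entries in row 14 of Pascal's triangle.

40116600

Σ C(14,r)² is the coefficient of x^14 in (1+x)^14(1+x)^14 = (1+x)^28, i.e. C(28,14) = 40116600.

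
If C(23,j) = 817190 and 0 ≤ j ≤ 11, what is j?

9

C(23,j) increases on 0 ≤ j ≤ 11. C(23,8) = 490314 and C(23,9) = 817190, so j = 9.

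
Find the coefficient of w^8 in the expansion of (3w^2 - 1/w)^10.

153090

General term: C(10,j)·(3w^2)^j·(-1/w)^(10-j), with w-exponent 2j − 1(10−j) = 3j − 10.
Set 3j − 10 = 8: j = 6.
C(10,6) = 210; 3^6 = 729; (-1)^4 = 1.
Coefficient = 210 · 729 · 1 = 153090.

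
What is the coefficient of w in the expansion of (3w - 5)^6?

The general term is C(6,j)·(3w)^j·(-5)^(6-j); the w^1 term has j = 1.
C(6,1) = 6.
Coefficient = C(6,1) · 3^1 · (-5)^5 = 6 · 3 · (-3125) = -56250.

-56250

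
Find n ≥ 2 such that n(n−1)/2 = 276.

24

n(n−1)/2 = 276 ⇒ n(n−1) = 552. Since 24·23 = 552, n = 24.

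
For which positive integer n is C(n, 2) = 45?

10

n(n−1)/2 = 45 ⇒ n(n−1) = 90. Since 10·9 = 90, n = 10.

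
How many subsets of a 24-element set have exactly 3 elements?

Choose the 3 positions: C(24,3) = 2024.

2024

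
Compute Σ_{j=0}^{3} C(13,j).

378

1 + 13 + 78 + 286 = 378.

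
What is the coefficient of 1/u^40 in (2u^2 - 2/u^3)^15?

General term: C(15,j)·(2u^2)^j·(-2/u^3)^(15-j), with u-exponent 2j − 3(15−j) = 5j − 45.
Set 5j − 45 = -40: j = 1.
C(15,1) = 15; 2^1 = 2; (-2)^14 = 16384.
Coefficient = 15 · 2 · 16384 = 491520.

491520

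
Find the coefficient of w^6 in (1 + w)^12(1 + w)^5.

(1 + w)^12(1 + w)^5 = (1 + w)^17, so the coefficient of w^6 is C(17,6)·1^6 = 12376·1 = 12376.

12376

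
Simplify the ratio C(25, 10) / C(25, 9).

C(n,k+1)/C(n,k) = (n−k)/(k+1) = (25−9)/(9+1) = 16/10 = 8/5.

8/5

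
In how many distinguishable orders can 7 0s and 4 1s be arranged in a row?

Choose positions for the 0s: C(11,7) = 330.

330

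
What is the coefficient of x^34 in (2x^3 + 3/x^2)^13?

159744

General term: C(13,j)·(2x^3)^j·(3/x^2)^(13-j), with x-exponent 3j − 2(13−j) = 5j − 26.
Set 5j − 26 = 34: j = 12.
C(13,12) = 13; 2^12 = 4096; 3^1 = 3.
Coefficient = 13 · 4096 · 3 = 159744.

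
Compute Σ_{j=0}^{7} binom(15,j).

16384

1 + 15 + 105 + 455 + 1365 + 3003 + 5005 + 6435 = 16384.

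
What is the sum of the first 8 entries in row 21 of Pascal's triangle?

1 + 21 + 210 + 1330 + 5985 + 20349 + 54264 + 116280 = 198440.

198440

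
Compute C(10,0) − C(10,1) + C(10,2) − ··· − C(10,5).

-126

The partial alternating sum Σ_{k=0}^{5} (−1)^k C(10,k) = (−1)^5 C(9,5) = -126.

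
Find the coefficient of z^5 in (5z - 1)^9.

393750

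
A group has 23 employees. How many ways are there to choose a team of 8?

490314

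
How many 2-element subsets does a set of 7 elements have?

21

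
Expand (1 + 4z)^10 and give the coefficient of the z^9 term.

2621440

The general term is C(10,j)·(1)^j·(4z)^(10-j); the z^9 term has j = 1.
C(10,1) = 10.
Coefficient = C(10,1) · 4^9 = 10 · 262144 = 2621440.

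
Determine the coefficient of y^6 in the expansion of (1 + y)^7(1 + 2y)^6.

Coefficient of y^6 = Σ_{j} C(7,j)·1^j·C(6,6-j)·2^(6-j) for j from 0 to 6.
= 64 + 1344 + 5040 + 5600 + 2100 + 252 + 7 = 14407.

14407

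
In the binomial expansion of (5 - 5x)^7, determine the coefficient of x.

-546875

The general term is C(7,j)·(5)^j·(-5x)^(7-j); the x^1 term has j = 6.
C(7,6) = 7.
Coefficient = C(7,6) · 5^6 · (-5)^1 = 7 · 15625 · (-5) = -546875.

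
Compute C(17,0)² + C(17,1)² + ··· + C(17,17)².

2333606220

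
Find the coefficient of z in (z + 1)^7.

The general term is C(7,j)·(z)^j·(1)^(7-j); the z^1 term has j = 1.
C(7,1) = 7.
Coefficient = C(7,1) = 7.

7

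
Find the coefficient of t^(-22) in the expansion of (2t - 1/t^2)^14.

364

General term: C(14,j)·(2t)^j·(-1/t^2)^(14-j), with t-exponent 1j − 2(14−j) = 3j − 28.
Set 3j − 28 = -22: j = 2.
C(14,2) = 91; 2^2 = 4; (-1)^12 = 1.
Coefficient = 91 · 4 · 1 = 364.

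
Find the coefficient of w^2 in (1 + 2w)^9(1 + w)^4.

222

Coefficient of w^2 = Σ_{j} C(9,j)·2^j·C(4,2-j)·1^(2-j) for j from 0 to 2.
= 6 + 72 + 144 = 222.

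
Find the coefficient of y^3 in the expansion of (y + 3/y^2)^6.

18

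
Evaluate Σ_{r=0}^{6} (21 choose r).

1 + 21 + 210 + 1330 + 5985 + 20349 + 54264 = 82160.

82160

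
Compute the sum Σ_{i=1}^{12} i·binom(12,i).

24576

Differentiating (1+x)^12 and setting x=1: Σ i·C(12,i) = 12·2^11 = 24576.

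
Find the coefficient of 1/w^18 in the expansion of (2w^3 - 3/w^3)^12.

General term: C(12,j)·(2w^3)^j·(-3/w^3)^(12-j), with w-exponent 3j − 3(12−j) = 6j − 36.
Set 6j − 36 = -18: j = 3.
C(12,3) = 220; 2^3 = 8; (-3)^9 = -19683.
Coefficient = 220 · 8 · (-19683) = -34642080.

-34642080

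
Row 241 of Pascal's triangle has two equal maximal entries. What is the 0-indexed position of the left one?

120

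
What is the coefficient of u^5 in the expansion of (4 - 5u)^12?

-40550400000

The general term is C(12,j)·(4)^j·(-5u)^(12-j); the u^5 term has j = 7.
C(12,7) = 792.
Coefficient = C(12,7) · 4^7 · (-5)^5 = 792 · 16384 · (-3125) = -40550400000.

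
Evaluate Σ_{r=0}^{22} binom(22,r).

4194304

The entries of row 22 sum to 2^22 = 4194304.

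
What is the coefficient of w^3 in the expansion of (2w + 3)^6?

The general term is C(6,j)·(2w)^j·(3)^(6-j); the w^3 term has j = 3.
C(6,3) = 20.
Coefficient = C(6,3) · 2^3 · 3^3 = 20 · 8 · 27 = 4320.

4320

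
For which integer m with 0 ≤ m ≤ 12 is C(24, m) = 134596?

6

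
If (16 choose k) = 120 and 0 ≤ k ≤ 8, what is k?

2

C(16,k) increases on 0 ≤ k ≤ 8. C(16,1) = 16 and C(16,2) = 120, so k = 2.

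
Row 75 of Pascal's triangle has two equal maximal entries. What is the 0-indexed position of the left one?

For odd n = 75, C(75,j) peaks at j = (n−1)/2 and (n+1)/2; the lesser is 37.

37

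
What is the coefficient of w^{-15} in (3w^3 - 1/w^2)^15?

12285

General term: C(15,j)·(3w^3)^j·(-1/w^2)^(15-j), with w-exponent 3j − 2(15−j) = 5j − 30.
Set 5j − 30 = -15: j = 3.
C(15,3) = 455; 3^3 = 27; (-1)^12 = 1.
Coefficient = 455 · 27 · 1 = 12285.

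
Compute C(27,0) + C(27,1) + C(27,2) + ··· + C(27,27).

134217728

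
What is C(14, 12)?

C(14,12) = C(14,2) by symmetry.
C(14,2) = (14·13) / 2! = 182 / 2 = 91.

91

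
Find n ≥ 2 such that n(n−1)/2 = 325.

n(n−1)/2 = 325 ⇒ n(n−1) = 650. Since 26·25 = 650, n = 26.

26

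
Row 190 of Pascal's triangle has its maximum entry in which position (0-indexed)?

C(190,k) is maximized at k = 190/2 = 95.

95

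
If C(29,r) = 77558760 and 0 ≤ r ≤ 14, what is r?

14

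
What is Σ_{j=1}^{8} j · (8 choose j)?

Differentiating (1+x)^8 and setting x=1: Σ j·C(8,j) = 8·2^7 = 1024.

1024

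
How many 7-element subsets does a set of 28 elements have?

1184040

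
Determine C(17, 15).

C(17,15) = C(17,2) by symmetry.
C(17,2) = (17·16) / 2! = 272 / 2 = 136.

136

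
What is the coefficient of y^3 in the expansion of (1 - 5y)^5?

The general term is C(5,j)·(1)^j·(-5y)^(5-j); the y^3 term has j = 2.
C(5,2) = 10.
Coefficient = C(5,2) · (-5)^3 = 10 · (-125) = -1250.

-1250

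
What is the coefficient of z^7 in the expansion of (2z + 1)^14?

439296

The general term is C(14,j)·(2z)^j·(1)^(14-j); the z^7 term has j = 7.
C(14,7) = 3432.
Coefficient = C(14,7) · 2^7 = 3432 · 128 = 439296.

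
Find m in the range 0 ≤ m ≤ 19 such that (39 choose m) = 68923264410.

19

C(39,m) increases on 0 ≤ m ≤ 19. C(39,18) = 62359143990 and C(39,19) = 68923264410, so m = 19.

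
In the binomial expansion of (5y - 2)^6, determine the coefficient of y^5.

-37500

The general term is C(6,j)·(5y)^j·(-2)^(6-j); the y^5 term has j = 5.
C(6,5) = 6.
Coefficient = C(6,5) · 5^5 · (-2)^1 = 6 · 3125 · (-2) = -37500.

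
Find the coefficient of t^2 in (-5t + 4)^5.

The general term is C(5,j)·(-5t)^j·(4)^(5-j); the t^2 term has j = 2.
C(5,2) = 10.
Coefficient = C(5,2) · (-5)^2 · 4^3 = 10 · 25 · 64 = 16000.

16000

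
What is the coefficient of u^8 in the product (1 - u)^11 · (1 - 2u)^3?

11385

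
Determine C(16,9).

11440

C(16,9) = C(16,7) by symmetry.
C(16,7) = (16·15·14·13·12·11·10) / 7! = 57657600 / 5040 = 11440.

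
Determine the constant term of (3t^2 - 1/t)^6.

135

General term: C(6,j)·(3t^2)^j·(-1/t)^(6-j), with t-exponent 2j − 1(6−j) = 3j − 6.
Set 3j − 6 = 0: j = 2.
C(6,2) = 15; 3^2 = 9; (-1)^4 = 1.
Coefficient = 15 · 9 · 1 = 135.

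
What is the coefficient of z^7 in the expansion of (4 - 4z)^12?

-13287555072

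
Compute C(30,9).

14307150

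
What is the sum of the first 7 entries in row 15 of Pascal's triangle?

1 + 15 + 105 + 455 + 1365 + 3003 + 5005 = 9949.

9949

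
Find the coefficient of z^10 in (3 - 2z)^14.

The general term is C(14,j)·(3)^j·(-2z)^(14-j); the z^10 term has j = 4.
C(14,4) = 1001.
Coefficient = C(14,4) · 3^4 · (-2)^10 = 1001 · 81 · 1024 = 83026944.

83026944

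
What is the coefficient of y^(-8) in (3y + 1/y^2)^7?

General term: C(7,j)·(3y)^j·(1/y^2)^(7-j), with y-exponent 1j − 2(7−j) = 3j − 14.
Set 3j − 14 = -8: j = 2.
C(7,2) = 21; 3^2 = 9; 1^5 = 1.
Coefficient = 21 · 9 · 1 = 189.

189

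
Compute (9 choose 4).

C(9,4) = (9·8·7·6) / 4! = 3024 / 24 = 126.

126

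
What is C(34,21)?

927983760

C(34,21) = C(34,13) by symmetry.
C(34,13) = (34·33·32·31·30·29·28·27·26·25·24·23·22) / 13! = 5778574175582208000 / 6227020800 = 927983760.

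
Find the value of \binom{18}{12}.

18564

C(18,12) = C(18,6) by symmetry.
C(18,6) = (18·17·16·15·14·13) / 6! = 13366080 / 720 = 18564.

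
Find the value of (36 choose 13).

2310789600

C(36,13) = (36·35·34·33·32·31·30·29·28·27·26·25·24) / 13! = 14389334903623680000 / 6227020800 = 2310789600.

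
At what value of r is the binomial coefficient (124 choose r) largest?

62

C(124,r) is maximized at r = 124/2 = 62.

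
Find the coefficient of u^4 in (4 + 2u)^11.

86507520

The general term is C(11,j)·(4)^j·(2u)^(11-j); the u^4 term has j = 7.
C(11,7) = 330.
Coefficient = C(11,7) · 4^7 · 2^4 = 330 · 16384 · 16 = 86507520.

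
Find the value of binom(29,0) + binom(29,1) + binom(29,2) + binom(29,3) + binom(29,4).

1 + 29 + 406 + 3654 + 23751 = 27841.

27841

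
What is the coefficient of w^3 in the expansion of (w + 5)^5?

250

The general term is C(5,j)·(w)^j·(5)^(5-j); the w^3 term has j = 3.
C(5,3) = 10.
Coefficient = C(5,3) · 5^2 = 10 · 25 = 250.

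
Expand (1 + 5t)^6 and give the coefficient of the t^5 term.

18750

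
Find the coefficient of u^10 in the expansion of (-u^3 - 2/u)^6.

60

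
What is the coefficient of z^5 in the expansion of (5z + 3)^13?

The general term is C(13,j)·(5z)^j·(3)^(13-j); the z^5 term has j = 5.
C(13,5) = 1287.
Coefficient = C(13,5) · 5^5 · 3^8 = 1287 · 3125 · 6561 = 26387521875.

26387521875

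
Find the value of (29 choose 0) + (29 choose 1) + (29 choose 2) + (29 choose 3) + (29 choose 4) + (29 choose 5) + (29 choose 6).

621616

1 + 29 + 406 + 3654 + 23751 + 118755 + 475020 = 621616.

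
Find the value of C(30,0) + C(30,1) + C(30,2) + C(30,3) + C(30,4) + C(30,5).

1 + 30 + 435 + 4060 + 27405 + 142506 = 174437.

174437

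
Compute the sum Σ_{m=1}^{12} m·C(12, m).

24576

Since m·C(12,m) = 12·C(11,m−1), the sum is 12·2^11 = 12·2048 = 24576.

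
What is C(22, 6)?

C(22,6) = (22·21·20·19·18·17) / 6! = 53721360 / 720 = 74613.

74613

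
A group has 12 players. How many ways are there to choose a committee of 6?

924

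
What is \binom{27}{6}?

296010

C(27,6) = (27·26·25·24·23·22) / 6! = 213127200 / 720 = 296010.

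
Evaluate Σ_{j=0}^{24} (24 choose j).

The entries of row 24 sum to 2^24 = 16777216.

16777216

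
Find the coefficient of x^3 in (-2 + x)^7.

560

The general term is C(7,j)·(-2)^j·(x)^(7-j); the x^3 term has j = 4.
C(7,4) = 35.
Coefficient = C(7,4) · (-2)^4 = 35 · 16 = 560.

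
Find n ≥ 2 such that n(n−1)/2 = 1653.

n(n−1)/2 = 1653 ⇒ n(n−1) = 3306. Since 58·57 = 3306, n = 58.

58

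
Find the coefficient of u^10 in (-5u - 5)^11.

-537109375

The general term is C(11,j)·(-5u)^j·(-5)^(11-j); the u^10 term has j = 10.
C(11,10) = 11.
Coefficient = C(11,10) · (-5)^10 · (-5)^1 = 11 · 9765625 · (-5) = -537109375.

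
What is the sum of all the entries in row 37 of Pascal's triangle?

137438953472

Setting x = 1 in (1+x)^37 gives Σ C(37,j) = 2^37 = 137438953472.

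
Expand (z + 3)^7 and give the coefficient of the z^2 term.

5103

The general term is C(7,j)·(z)^j·(3)^(7-j); the z^2 term has j = 2.
C(7,2) = 21.
Coefficient = C(7,2) · 3^5 = 21 · 243 = 5103.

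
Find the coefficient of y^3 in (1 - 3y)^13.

The general term is C(13,j)·(1)^j·(-3y)^(13-j); the y^3 term has j = 10.
C(13,10) = 286.
Coefficient = C(13,10) · (-3)^3 = 286 · (-27) = -7722.

-7722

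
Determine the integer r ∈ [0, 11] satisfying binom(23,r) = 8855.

4

C(23,r) increases on 0 ≤ r ≤ 11. C(23,3) = 1771 and C(23,4) = 8855, so r = 4.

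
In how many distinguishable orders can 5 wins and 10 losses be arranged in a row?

Choose positions for the wins: C(15,5) = 3003.

3003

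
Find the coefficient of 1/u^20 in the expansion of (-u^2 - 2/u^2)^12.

General term: C(12,j)·(-u^2)^j·(-2/u^2)^(12-j), with u-exponent 2j − 2(12−j) = 4j − 24.
Set 4j − 24 = -20: j = 1.
C(12,1) = 12; (-1)^1 = -1; (-2)^11 = -2048.
Coefficient = 12 · (-1) · (-2048) = 24576.

24576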